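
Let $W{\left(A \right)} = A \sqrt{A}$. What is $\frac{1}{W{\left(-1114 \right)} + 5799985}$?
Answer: $\frac{5799985}{33641208469769} + \frac{1114 i \sqrt{1114}}{33641208469769} \approx 1.7241 \cdot 10^{-7} + 1.1052 \cdot 10^{-9} i$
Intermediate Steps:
$W{\left(A \right)} = A^{\frac{3}{2}}$
$\frac{1}{W{\left(-1114 \right)} + 5799985} = \frac{1}{\left(-1114\right)^{\frac{3}{2}} + 5799985} = \frac{1}{- 1114 i \sqrt{1114} + 5799985} = \frac{1}{5799985 - 1114 i \sqrt{1114}}$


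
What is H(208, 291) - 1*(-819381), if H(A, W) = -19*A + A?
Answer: 815637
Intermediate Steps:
H(A, W) = -18*A
H(208, 291) - 1*(-819381) = -18*208 - 1*(-819381) = -3744 + 819381 = 815637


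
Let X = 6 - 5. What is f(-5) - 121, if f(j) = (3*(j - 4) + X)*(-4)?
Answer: -17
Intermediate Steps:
X = 1
f(j) = 44 - 12*j (f(j) = (3*(j - 4) + 1)*(-4) = (3*(-4 + j) + 1)*(-4) = ((-12 + 3*j) + 1)*(-4) = (-11 + 3*j)*(-4) = 44 - 12*j)
f(-5) - 121 = (44 - 12*(-5)) - 121 = (44 + 60) - 121 = 104 - 121 = -17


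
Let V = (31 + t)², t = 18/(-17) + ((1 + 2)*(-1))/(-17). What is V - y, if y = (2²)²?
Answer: 257520/289 ≈ 891.07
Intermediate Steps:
t = -15/17 (t = 18*(-1/17) + (3*(-1))*(-1/17) = -18/17 - 3*(-1/17) = -18/17 + 3/17 = -15/17 ≈ -0.88235)
y = 16 (y = 4² = 16)
V = 262144/289 (V = (31 - 15/17)² = (512/17)² = 262144/289 ≈ 907.07)
V - y = 262144/289 - 1*16 = 262144/289 - 16 = 257520/289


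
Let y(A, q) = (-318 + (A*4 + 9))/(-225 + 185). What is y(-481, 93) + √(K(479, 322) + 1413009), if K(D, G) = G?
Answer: 2233/40 + √1413331 ≈ 1244.7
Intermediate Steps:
y(A, q) = 309/40 - A/10 (y(A, q) = (-318 + (4*A + 9))/(-40) = (-318 + (9 + 4*A))*(-1/40) = (-309 + 4*A)*(-1/40) = 309/40 - A/10)
y(-481, 93) + √(K(479, 322) + 1413009) = (309/40 - ⅒*(-481)) + √(322 + 1413009) = (309/40 + 481/10) + √1413331 = 2233/40 + √1413331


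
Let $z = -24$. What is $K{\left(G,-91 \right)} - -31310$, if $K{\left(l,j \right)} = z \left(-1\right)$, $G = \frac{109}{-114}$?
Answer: $31334$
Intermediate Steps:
$G = - \frac{109}{114}$ ($G = 109 \left(- \frac{1}{114}\right) = - \frac{109}{114} \approx -0.95614$)
$K{\left(l,j \right)} = 24$ ($K{\left(l,j \right)} = \left(-24\right) \left(-1\right) = 24$)
$K{\left(G,-91 \right)} - -31310 = 24 - -31310 = 24 + 31310 = 31334$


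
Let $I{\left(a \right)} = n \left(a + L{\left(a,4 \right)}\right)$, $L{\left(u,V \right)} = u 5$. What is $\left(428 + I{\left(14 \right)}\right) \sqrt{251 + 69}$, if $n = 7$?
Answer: $8128 \sqrt{5} \approx 18175.0$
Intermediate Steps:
$L{\left(u,V \right)} = 5 u$
$I{\left(a \right)} = 42 a$ ($I{\left(a \right)} = 7 \left(a + 5 a\right) = 7 \cdot 6 a = 42 a$)
$\left(428 + I{\left(14 \right)}\right) \sqrt{251 + 69} = \left(428 + 42 \cdot 14\right) \sqrt{251 + 69} = \left(428 + 588\right) \sqrt{320} = 1016 \cdot 8 \sqrt{5} = 8128 \sqrt{5}$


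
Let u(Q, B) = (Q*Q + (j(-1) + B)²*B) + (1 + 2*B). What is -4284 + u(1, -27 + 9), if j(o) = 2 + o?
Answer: -9520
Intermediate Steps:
u(Q, B) = 1 + Q² + 2*B + B*(1 + B)² (u(Q, B) = (Q*Q + ((2 - 1) + B)²*B) + (1 + 2*B) = (Q² + (1 + B)²*B) + (1 + 2*B) = (Q² + B*(1 + B)²) + (1 + 2*B) = 1 + Q² + 2*B + B*(1 + B)²)
-4284 + u(1, -27 + 9) = -4284 + (1 + 1² + 2*(-27 + 9) + (-27 + 9)*(1 + (-27 + 9))²) = -4284 + (1 + 1 + 2*(-18) - 18*(1 - 18)²) = -4284 + (1 + 1 - 36 - 18*(-17)²) = -4284 + (1 + 1 - 36 - 18*289) = -4284 + (1 + 1 - 36 - 5202) = -4284 - 5236 = -9520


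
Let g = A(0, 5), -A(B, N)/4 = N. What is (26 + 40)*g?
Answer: -1320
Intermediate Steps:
A(B, N) = -4*N
g = -20 (g = -4*5 = -20)
(26 + 40)*g = (26 + 40)*(-20) = 66*(-20) = -1320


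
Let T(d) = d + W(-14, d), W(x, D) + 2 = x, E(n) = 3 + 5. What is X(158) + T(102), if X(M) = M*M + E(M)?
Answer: 25058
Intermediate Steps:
E(n) = 8
W(x, D) = -2 + x
X(M) = 8 + M**2 (X(M) = M*M + 8 = M**2 + 8 = 8 + M**2)
T(d) = -16 + d (T(d) = d + (-2 - 14) = d - 16 = -16 + d)
X(158) + T(102) = (8 + 158**2) + (-16 + 102) = (8 + 24964) + 86 = 24972 + 86 = 25058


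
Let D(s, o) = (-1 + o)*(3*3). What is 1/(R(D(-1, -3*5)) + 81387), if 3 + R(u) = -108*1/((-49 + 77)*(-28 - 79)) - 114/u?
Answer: 17976/1462973663 ≈ 1.2287e-5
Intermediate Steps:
D(s, o) = -9 + 9*o (D(s, o) = (-1 + o)*9 = -9 + 9*o)
R(u) = -2220/749 - 114/u (R(u) = -3 + (-108*1/((-49 + 77)*(-28 - 79)) - 114/u) = -3 + (-108/((-107*28)) - 114/u) = -3 + (-108/(-2996) - 114/u) = -3 + (-108*(-1/2996) - 114/u) = -3 + (27/749 - 114/u) = -2220/749 - 114/u)
1/(R(D(-1, -3*5)) + 81387) = 1/((-2220/749 - 114/(-9 + 9*(-3*5))) + 81387) = 1/((-2220/749 - 114/(-9 + 9*(-15))) + 81387) = 1/((-2220/749 - 114/(-9 - 135)) + 81387) = 1/((-2220/749 - 114/(-144)) + 81387) = 1/((-2220/749 - 114*(-1/144)) + 81387) = 1/((-2220/749 + 19/24) + 81387) = 1/(-39049/17976 + 81387) = 1/(1462973663/17976) = 17976/1462973663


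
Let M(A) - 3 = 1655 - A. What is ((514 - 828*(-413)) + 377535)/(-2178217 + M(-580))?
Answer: -720013/2175979 ≈ -0.33089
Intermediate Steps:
M(A) = 1658 - A (M(A) = 3 + (1655 - A) = 1658 - A)
((514 - 828*(-413)) + 377535)/(-2178217 + M(-580)) = ((514 - 828*(-413)) + 377535)/(-2178217 + (1658 - 1*(-580))) = ((514 + 341964) + 377535)/(-2178217 + (1658 + 580)) = (342478 + 377535)/(-2178217 + 2238) = 720013/(-2175979) = 720013*(-1/2175979) = -720013/2175979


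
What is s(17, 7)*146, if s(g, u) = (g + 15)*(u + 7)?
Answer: 65408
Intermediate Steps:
s(g, u) = (7 + u)*(15 + g) (s(g, u) = (15 + g)*(7 + u) = (7 + u)*(15 + g))
s(17, 7)*146 = (105 + 7*17 + 15*7 + 17*7)*146 = (105 + 119 + 105 + 119)*146 = 448*146 = 65408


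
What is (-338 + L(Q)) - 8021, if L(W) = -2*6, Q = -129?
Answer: -8371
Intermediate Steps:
L(W) = -12
(-338 + L(Q)) - 8021 = (-338 - 12) - 8021 = -350 - 8021 = -8371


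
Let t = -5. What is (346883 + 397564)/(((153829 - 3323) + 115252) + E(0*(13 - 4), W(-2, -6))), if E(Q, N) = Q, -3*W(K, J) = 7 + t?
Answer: 248149/88586 ≈ 2.8012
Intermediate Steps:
W(K, J) = -⅔ (W(K, J) = -(7 - 5)/3 = -⅓*2 = -⅔)
(346883 + 397564)/(((153829 - 3323) + 115252) + E(0*(13 - 4), W(-2, -6))) = (346883 + 397564)/(((153829 - 3323) + 115252) + 0*(13 - 4)) = 744447/((150506 + 115252) + 0*9) = 744447/(265758 + 0) = 744447/265758 = 744447*(1/265758) = 248149/88586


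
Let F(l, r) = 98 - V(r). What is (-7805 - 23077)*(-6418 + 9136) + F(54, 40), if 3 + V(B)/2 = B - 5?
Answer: -83937242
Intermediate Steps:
V(B) = -16 + 2*B (V(B) = -6 + 2*(B - 5) = -6 + 2*(-5 + B) = -6 + (-10 + 2*B) = -16 + 2*B)
F(l, r) = 114 - 2*r (F(l, r) = 98 - (-16 + 2*r) = 98 + (16 - 2*r) = 114 - 2*r)
(-7805 - 23077)*(-6418 + 9136) + F(54, 40) = (-7805 - 23077)*(-6418 + 9136) + (114 - 2*40) = -30882*2718 + (114 - 80) = -83937276 + 34 = -83937242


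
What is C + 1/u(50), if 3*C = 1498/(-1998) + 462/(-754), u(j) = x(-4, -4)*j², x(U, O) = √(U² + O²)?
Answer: -513142/1129869 + √2/20000 ≈ -0.45409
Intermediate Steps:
x(U, O) = √(O² + U²)
u(j) = 4*√2*j² (u(j) = √((-4)² + (-4)²)*j² = √(16 + 16)*j² = √32*j² = (4*√2)*j² = 4*√2*j²)
C = -513142/1129869 (C = (1498/(-1998) + 462/(-754))/3 = (1498*(-1/1998) + 462*(-1/754))/3 = (-749/999 - 231/377)/3 = (⅓)*(-513142/376623) = -513142/1129869 ≈ -0.45416)
C + 1/u(50) = -513142/1129869 + 1/(4*√2*50²) = -513142/1129869 + 1/(4*√2*2500) = -513142/1129869 + 1/(10000*√2) = -513142/1129869 + √2/20000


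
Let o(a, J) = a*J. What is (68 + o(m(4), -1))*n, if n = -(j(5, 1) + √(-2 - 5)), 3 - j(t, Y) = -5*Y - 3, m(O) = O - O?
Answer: -748 - 68*I*√7 ≈ -748.0 - 179.91*I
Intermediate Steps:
m(O) = 0
j(t, Y) = 6 + 5*Y (j(t, Y) = 3 - (-5*Y - 3) = 3 - (-3 - 5*Y) = 3 + (3 + 5*Y) = 6 + 5*Y)
o(a, J) = J*a
n = -11 - I*√7 (n = -((6 + 5*1) + √(-2 - 5)) = -((6 + 5) + √(-7)) = -(11 + I*√7) = -11 - I*√7 ≈ -11.0 - 2.6458*I)
(68 + o(m(4), -1))*n = (68 - 1*0)*(-11 - I*√7) = (68 + 0)*(-11 - I*√7) = 68*(-11 - I*√7) = -748 - 68*I*√7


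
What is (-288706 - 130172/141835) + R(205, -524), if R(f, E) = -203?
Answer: -40977538187/141835 ≈ -2.8891e+5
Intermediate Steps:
(-288706 - 130172/141835) + R(205, -524) = (-288706 - 130172/141835) - 203 = -40948745682/141835 - 203 = -40977538187/141835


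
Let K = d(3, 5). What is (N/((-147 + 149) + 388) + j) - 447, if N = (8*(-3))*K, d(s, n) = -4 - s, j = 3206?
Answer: 179363/65 ≈ 2759.4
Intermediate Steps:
K = -7 (K = -4 - 1*3 = -4 - 3 = -7)
N = 168 (N = (8*(-3))*(-7) = -24*(-7) = 168)
(N/((-147 + 149) + 388) + j) - 447 = (168/((-147 + 149) + 388) + 3206) - 447 = (168/(2 + 388) + 3206) - 447 = (168/390 + 3206) - 447 = (168*(1/390) + 3206) - 447 = (28/65 + 3206) - 447 = 208418/65 - 447 = 179363/65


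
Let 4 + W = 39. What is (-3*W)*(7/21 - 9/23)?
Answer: 140/23 ≈ 6.0870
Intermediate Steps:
W = 35 (W = -4 + 39 = 35)
(-3*W)*(7/21 - 9/23) = (-3*35)*(7/21 - 9/23) = -105*(7*(1/21) - 9*1/23) = -105*(1/3 - 9/23) = -105*(-4/69) = 140/23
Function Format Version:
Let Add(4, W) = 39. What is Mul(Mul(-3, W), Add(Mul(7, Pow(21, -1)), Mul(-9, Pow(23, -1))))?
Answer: Rational(140, 23) ≈ 6.0870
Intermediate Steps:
W = 35 (W = Add(-4, 39) = 35)
Mul(Mul(-3, W), Add(Mul(7, Pow(21, -1)), Mul(-9, Pow(23, -1)))) = Mul(Mul(-3, 35), Add(Mul(7, Pow(21, -1)), Mul(-9, Pow(23, -1)))) = Mul(-105, Add(Mul(7, Rational(1, 21)), Mul(-9, Rational(1, 23)))) = Mul(-105, Add(Rational(1, 3), Rational(-9, 23))) = Mul(-105, Rational(-4, 69)) = Rational(140, 23)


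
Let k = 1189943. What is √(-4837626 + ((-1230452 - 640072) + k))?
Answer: I*√5518207 ≈ 2349.1*I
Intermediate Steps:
√(-4837626 + ((-1230452 - 640072) + k)) = √(-4837626 + ((-1230452 - 640072) + 1189943)) = √(-4837626 + (-1870524 + 1189943)) = √(-4837626 - 680581) = √(-5518207) = I*√5518207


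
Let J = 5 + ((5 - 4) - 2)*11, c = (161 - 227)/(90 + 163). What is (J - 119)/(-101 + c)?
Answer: 2875/2329 ≈ 1.2344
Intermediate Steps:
c = -6/23 (c = -66/253 = -66*1/253 = -6/23 ≈ -0.26087)
J = -6 (J = 5 + (1 - 2)*11 = 5 - 1*11 = 5 - 11 = -6)
(J - 119)/(-101 + c) = (-6 - 119)/(-101 - 6/23) = -125/(-2329/23) = -125*(-23/2329) = 2875/2329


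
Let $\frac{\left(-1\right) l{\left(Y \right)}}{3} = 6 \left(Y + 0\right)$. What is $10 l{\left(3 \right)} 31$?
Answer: $-16740$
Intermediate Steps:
$l{\left(Y \right)} = - 18 Y$ ($l{\left(Y \right)} = - 3 \cdot 6 \left(Y + 0\right) = - 3 \cdot 6 Y = - 18 Y$)
$10 l{\left(3 \right)} 31 = 10 \left(\left(-18\right) 3\right) 31 = 10 \left(-54\right) 31 = \left(-540\right) 31 = -16740$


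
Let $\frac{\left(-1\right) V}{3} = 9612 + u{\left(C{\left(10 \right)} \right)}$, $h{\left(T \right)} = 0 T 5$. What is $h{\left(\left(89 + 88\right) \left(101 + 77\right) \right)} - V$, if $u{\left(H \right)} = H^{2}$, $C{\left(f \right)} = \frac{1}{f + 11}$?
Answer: $\frac{4238893}{147} \approx 28836.0$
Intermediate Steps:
$h{\left(T \right)} = 0$ ($h{\left(T \right)} = 0 \cdot 5 = 0$)
$C{\left(f \right)} = \frac{1}{11 + f}$
$V = - \frac{4238893}{147}$ ($V = - 3 \left(9612 + \left(\frac{1}{11 + 10}\right)^{2}\right) = - 3 \left(9612 + \left(\frac{1}{21}\right)^{2}\right) = - 3 \left(9612 + \frac{1}{441}\right) = \left(-3\right) \frac{4238893}{441} = - \frac{4238893}{147} \approx -28836.0$)
$h{\left(\left(89 + 88\right) \left(101 + 77\right) \right)} - V = 0 - - \frac{4238893}{147} = 0 + \frac{4238893}{147} = \frac{4238893}{147}$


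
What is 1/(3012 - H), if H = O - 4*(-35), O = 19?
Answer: 1/2853 ≈ 0.00035051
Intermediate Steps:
H = 159 (H = 19 - 4*(-35) = 19 + 140 = 159)
1/(3012 - H) = 1/(3012 - 1*159) = 1/(3012 - 159) = 1/2853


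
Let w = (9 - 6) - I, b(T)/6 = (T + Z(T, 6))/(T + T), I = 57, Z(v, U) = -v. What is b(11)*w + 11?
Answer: 11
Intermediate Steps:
b(T) = 0 (b(T) = 6*((T - T)/(T + T)) = 6*(0/((2*T))) = 6*(0*(1/(2*T))) = 6*0 = 0)
w = -54 (w = (9 - 6) - 1*57 = 3 - 57 = -54)
b(11)*w + 11 = 0*(-54) + 11 = 0 + 11 = 11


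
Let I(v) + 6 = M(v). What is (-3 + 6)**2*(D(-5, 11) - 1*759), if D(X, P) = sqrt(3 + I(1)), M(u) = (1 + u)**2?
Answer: -6822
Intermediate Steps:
I(v) = -6 + (1 + v)**2
D(X, P) = 1 (D(X, P) = sqrt(3 + (-6 + (1 + 1)**2)) = sqrt(3 + (-6 + 2**2)) = sqrt(3 + (-6 + 4)) = sqrt(3 - 2) = sqrt(1) = 1)
(-3 + 6)**2*(D(-5, 11) - 1*759) = (-3 + 6)**2*(1 - 1*759) = 3**2*(1 - 759) = 9*(-758) = -6822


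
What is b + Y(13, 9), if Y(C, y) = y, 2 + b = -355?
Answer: -348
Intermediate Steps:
b = -357 (b = -2 - 355 = -357)
b + Y(13, 9) = -357 + 9 = -348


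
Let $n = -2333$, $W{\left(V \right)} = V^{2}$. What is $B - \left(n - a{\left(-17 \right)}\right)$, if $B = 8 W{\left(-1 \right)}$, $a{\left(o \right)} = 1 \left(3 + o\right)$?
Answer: $2327$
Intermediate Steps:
$a{\left(o \right)} = 3 + o$
$B = 8$ ($B = 8 \left(-1\right)^{2} = 8 \cdot 1 = 8$)
$B - \left(n - a{\left(-17 \right)}\right) = 8 + \left(\left(3 - 17\right) - -2333\right) = 8 + \left(-14 + 2333\right) = 8 + 2319 = 2327$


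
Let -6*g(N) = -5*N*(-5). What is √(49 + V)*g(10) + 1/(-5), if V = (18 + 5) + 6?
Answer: -⅕ - 125*√78/3 ≈ -368.19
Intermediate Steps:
V = 29 (V = 23 + 6 = 29)
g(N) = -25*N/6 (g(N) = -(-5*N)*(-5)/6 = -25*N/6)
√(49 + V)*g(10) + 1/(-5) = √(49 + 29)*(-25/6*10) + 1/(-5) = √78*(-125/3) - ⅕ = -125*√78/3 - ⅕ = -⅕ - 125*√78/3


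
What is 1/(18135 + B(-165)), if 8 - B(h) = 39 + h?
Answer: 1/18269 ≈ 5.4738e-5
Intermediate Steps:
B(h) = -31 - h (B(h) = 8 - (39 + h) = 8 + (-39 - h) = -31 - h)
1/(18135 + B(-165)) = 1/(18135 + (-31 - 1*(-165))) = 1/(18135 + (-31 + 165)) = 1/(18135 + 134) = 1/18269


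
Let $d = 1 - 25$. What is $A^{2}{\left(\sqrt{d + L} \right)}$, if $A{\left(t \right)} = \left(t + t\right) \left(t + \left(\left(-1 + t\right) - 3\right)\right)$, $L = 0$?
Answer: $7680 + 3072 i \sqrt{6} \approx 7680.0 + 7524.8 i$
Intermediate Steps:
$d = -24$ ($d = 1 - 25 = -24$)
$A{\left(t \right)} = 2 t \left(-4 + 2 t\right)$ ($A{\left(t \right)} = 2 t \left(t + \left(-4 + t\right)\right) = 2 t \left(-4 + 2 t\right)$)
$A^{2}{\left(\sqrt{d + L} \right)} = \left(4 \sqrt{-24 + 0} \left(-2 + \sqrt{-24 + 0}\right)\right)^{2} = \left(4 \sqrt{-24} \left(-2 + \sqrt{-24}\right)\right)^{2} = \left(4 \cdot 2 i \sqrt{6} \left(-2 + 2 i \sqrt{6}\right)\right)^{2} = \left(8 i \sqrt{6} \left(-2 + 2 i \sqrt{6}\right)\right)^{2} = - 384 \left(-2 + 2 i \sqrt{6}\right)^{2}$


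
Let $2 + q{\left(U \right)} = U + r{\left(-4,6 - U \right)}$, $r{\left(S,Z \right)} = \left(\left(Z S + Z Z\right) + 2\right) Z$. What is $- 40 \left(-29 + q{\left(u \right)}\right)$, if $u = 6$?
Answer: $1000$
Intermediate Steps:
$r{\left(S,Z \right)} = Z \left(2 + Z^{2} + S Z\right)$ ($r{\left(S,Z \right)} = \left(\left(S Z + Z^{2}\right) + 2\right) Z = \left(\left(Z^{2} + S Z\right) + 2\right) Z = \left(2 + Z^{2} + S Z\right) Z = Z \left(2 + Z^{2} + S Z\right)$)
$q{\left(U \right)} = -2 + U + \left(6 - U\right) \left(-22 + \left(6 - U\right)^{2} + 4 U\right)$ ($q{\left(U \right)} = -2 + \left(U + \left(6 - U\right) \left(2 + \left(6 - U\right)^{2} - 4 \left(6 - U\right)\right)\right) = -2 + \left(U + \left(6 - U\right) \left(2 + \left(6 - U\right)^{2} + \left(-24 + 4 U\right)\right)\right) = -2 + \left(U + \left(6 - U\right) \left(-22 + \left(6 - U\right)^{2} + 4 U\right)\right) = -2 + U + \left(6 - U\right) \left(-22 + \left(6 - U\right)^{2} + 4 U\right)$)
$- 40 \left(-29 + q{\left(u \right)}\right) = - 40 \left(-29 + \left(82 - 6^{3} - 366 + 14 \cdot 6^{2}\right)\right) = - 40 \left(-29 + \left(82 - 216 - 366 + 14 \cdot 36\right)\right) = - 40 \left(-29 + \left(82 - 216 - 366 + 504\right)\right) = - 40 \left(-29 + 4\right) = \left(-40\right) \left(-25\right) = 1000$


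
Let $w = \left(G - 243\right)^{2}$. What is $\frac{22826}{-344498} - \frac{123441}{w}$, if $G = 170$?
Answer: $- \frac{21323408686}{917914921} \approx -23.23$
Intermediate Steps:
$w = 5329$ ($w = \left(170 - 243\right)^{2} = \left(-73\right)^{2} = 5329$)
$\frac{22826}{-344498} - \frac{123441}{w} = \frac{22826}{-344498} - \frac{123441}{5329} = 22826 \left(- \frac{1}{344498}\right) - \frac{123441}{5329} = - \frac{11413}{172249} - \frac{123441}{5329} = - \frac{21323408686}{917914921}$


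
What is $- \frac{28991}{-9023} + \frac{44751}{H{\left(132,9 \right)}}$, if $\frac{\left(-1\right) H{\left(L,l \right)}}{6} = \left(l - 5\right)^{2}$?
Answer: $- \frac{133668379}{288736} \approx -462.94$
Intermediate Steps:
$H{\left(L,l \right)} = - 6 \left(-5 + l\right)^{2}$ ($H{\left(L,l \right)} = - 6 \left(l - 5\right)^{2} = - 6 \left(-5 + l\right)^{2}$)
$- \frac{28991}{-9023} + \frac{44751}{H{\left(132,9 \right)}} = - \frac{28991}{-9023} + \frac{44751}{\left(-6\right) \left(-5 + 9\right)^{2}} = \left(-28991\right) \left(- \frac{1}{9023}\right) + \frac{44751}{\left(-6\right) 4^{2}} = \frac{28991}{9023} + \frac{44751}{\left(-6\right) 16} = \frac{28991}{9023} + \frac{44751}{-96} = \frac{28991}{9023} + 44751 \left(- \frac{1}{96}\right) = \frac{28991}{9023} - \frac{14917}{32} = - \frac{133668379}{288736}$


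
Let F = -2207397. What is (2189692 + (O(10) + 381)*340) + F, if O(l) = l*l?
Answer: 145835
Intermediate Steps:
O(l) = l²
(2189692 + (O(10) + 381)*340) + F = (2189692 + (10² + 381)*340) - 2207397 = (2189692 + (100 + 381)*340) - 2207397 = (2189692 + 481*340) - 2207397 = (2189692 + 163540) - 2207397 = 2353232 - 2207397 = 145835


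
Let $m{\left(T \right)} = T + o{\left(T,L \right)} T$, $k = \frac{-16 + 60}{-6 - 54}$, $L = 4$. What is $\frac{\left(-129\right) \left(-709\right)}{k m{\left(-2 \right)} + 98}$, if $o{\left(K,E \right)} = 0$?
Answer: $\frac{1371915}{1492} \approx 919.51$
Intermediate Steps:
$k = - \frac{11}{15}$ ($k = \frac{44}{-60} = 44 \left(- \frac{1}{60}\right) = - \frac{11}{15} \approx -0.73333$)
$m{\left(T \right)} = T$ ($m{\left(T \right)} = T + 0 T = T + 0 = T$)
$\frac{\left(-129\right) \left(-709\right)}{k m{\left(-2 \right)} + 98} = \frac{\left(-129\right) \left(-709\right)}{\left(- \frac{11}{15}\right) \left(-2\right) + 98} = \frac{91461}{\frac{22}{15} + 98} = \frac{91461}{\frac{1492}{15}} = 91461 \cdot \frac{15}{1492} = \frac{1371915}{1492}$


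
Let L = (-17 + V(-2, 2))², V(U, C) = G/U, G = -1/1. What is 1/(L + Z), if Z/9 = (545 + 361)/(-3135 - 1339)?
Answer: 8948/2419785 ≈ 0.0036978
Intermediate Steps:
Z = -4077/2237 (Z = 9*((545 + 361)/(-3135 - 1339)) = 9*(906/(-4474)) = 9*(906*(-1/4474)) = 9*(-453/2237) = -4077/2237 ≈ -1.8225)
G = -1 (G = -1*1 = -1)
V(U, C) = -1/U
L = 1089/4 (L = (-17 - 1/(-2))² = (-17 - 1*(-½))² = (-17 + ½)² = (-33/2)² = 1089/4 ≈ 272.25)
1/(L + Z) = 1/(1089/4 - 4077/2237) = 1/(2419785/8948) = 8948/2419785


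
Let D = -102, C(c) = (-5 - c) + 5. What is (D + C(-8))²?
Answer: 8836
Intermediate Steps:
C(c) = -c
(D + C(-8))² = (-102 - 1*(-8))² = (-102 + 8)² = (-94)² = 8836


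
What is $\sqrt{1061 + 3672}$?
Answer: $\sqrt{4733} \approx 68.797$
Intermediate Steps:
$\sqrt{1061 + 3672} = \sqrt{4733}$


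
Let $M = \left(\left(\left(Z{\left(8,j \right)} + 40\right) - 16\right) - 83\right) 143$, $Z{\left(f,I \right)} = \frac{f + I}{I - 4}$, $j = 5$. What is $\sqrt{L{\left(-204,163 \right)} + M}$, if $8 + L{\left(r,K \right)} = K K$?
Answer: $\sqrt{19983} \approx 141.36$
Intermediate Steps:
$Z{\left(f,I \right)} = \frac{I + f}{-4 + I}$
$L{\left(r,K \right)} = -8 + K^{2}$ ($L{\left(r,K \right)} = -8 + K K = -8 + K^{2}$)
$M = -6578$ ($M = \left(\left(\left(\frac{5 + 8}{-4 + 5} + 40\right) - 16\right) - 83\right) 143 = \left(\left(\left(1^{-1} \cdot 13 + 40\right) - 16\right) - 83\right) 143 = \left(\left(\left(1 \cdot 13 + 40\right) - 16\right) - 83\right) 143 = \left(\left(\left(13 + 40\right) - 16\right) - 83\right) 143 = \left(\left(53 - 16\right) - 83\right) 143 = \left(37 - 83\right) 143 = \left(-46\right) 143 = -6578$)
$\sqrt{L{\left(-204,163 \right)} + M} = \sqrt{\left(-8 + 163^{2}\right) - 6578} = \sqrt{\left(-8 + 26569\right) - 6578} = \sqrt{26561 - 6578} = \sqrt{19983}$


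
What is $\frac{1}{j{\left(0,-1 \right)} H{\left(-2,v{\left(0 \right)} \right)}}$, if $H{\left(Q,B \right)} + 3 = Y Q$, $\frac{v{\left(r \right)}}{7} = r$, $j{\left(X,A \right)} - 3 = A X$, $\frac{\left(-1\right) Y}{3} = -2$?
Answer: $- \frac{1}{45} \approx -0.022222$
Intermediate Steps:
$Y = 6$ ($Y = \left(-3\right) \left(-2\right) = 6$)
$j{\left(X,A \right)} = 3 + A X$
$v{\left(r \right)} = 7 r$
$H{\left(Q,B \right)} = -3 + 6 Q$
$\frac{1}{j{\left(0,-1 \right)} H{\left(-2,v{\left(0 \right)} \right)}} = \frac{1}{\left(3 - 0\right) \left(-3 + 6 \left(-2\right)\right)} = \frac{1}{\left(3 + 0\right) \left(-3 - 12\right)} = \frac{1}{3 \left(-15\right)} = \frac{1}{-45} = - \frac{1}{45}$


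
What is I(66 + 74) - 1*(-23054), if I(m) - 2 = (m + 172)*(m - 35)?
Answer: 55816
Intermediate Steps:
I(m) = 2 + (-35 + m)*(172 + m) (I(m) = 2 + (m + 172)*(m - 35) = 2 + (172 + m)*(-35 + m) = 2 + (-35 + m)*(172 + m))
I(66 + 74) - 1*(-23054) = (-6018 + (66 + 74)**2 + 137*(66 + 74)) - 1*(-23054) = (-6018 + 140**2 + 137*140) + 23054 = (-6018 + 19600 + 19180) + 23054 = 32762 + 23054 = 55816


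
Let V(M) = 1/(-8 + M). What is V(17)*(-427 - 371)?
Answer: -266/3 ≈ -88.667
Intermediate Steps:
V(17)*(-427 - 371) = (-427 - 371)/(-8 + 17) = -798/9 = (1/9)*(-798) = -266/3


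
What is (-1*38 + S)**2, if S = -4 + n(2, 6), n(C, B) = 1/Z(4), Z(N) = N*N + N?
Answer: 703921/400 ≈ 1759.8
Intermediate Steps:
Z(N) = N + N**2 (Z(N) = N**2 + N = N + N**2)
n(C, B) = 1/20 (n(C, B) = 1/(4*(1 + 4)) = 1/(4*5) = 1/20)
S = -79/20 (S = -4 + 1/20 = -79/20 ≈ -3.9500)
(-1*38 + S)**2 = (-1*38 - 79/20)**2 = (-38 - 79/20)**2 = (-839/20)**2 = 703921/400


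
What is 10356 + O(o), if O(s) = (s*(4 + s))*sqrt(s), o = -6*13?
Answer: 10356 + 5772*I*sqrt(78) ≈ 10356.0 + 50977.0*I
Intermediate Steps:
o = -78
O(s) = s**(3/2)*(4 + s)
10356 + O(o) = 10356 + (-78)**(3/2)*(4 - 78) = 10356 - 78*I*sqrt(78)*(-74) = 10356 + 5772*I*sqrt(78)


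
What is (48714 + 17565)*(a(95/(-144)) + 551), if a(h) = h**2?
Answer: 252623756173/6912 ≈ 3.6549e+7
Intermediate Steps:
(48714 + 17565)*(a(95/(-144)) + 551) = (48714 + 17565)*((95/(-144))**2 + 551) = 66279*((95*(-1/144))**2 + 551) = 66279*((-95/144)**2 + 551) = 66279*(9025/20736 + 551) = 66279*(11434561/20736) = 252623756173/6912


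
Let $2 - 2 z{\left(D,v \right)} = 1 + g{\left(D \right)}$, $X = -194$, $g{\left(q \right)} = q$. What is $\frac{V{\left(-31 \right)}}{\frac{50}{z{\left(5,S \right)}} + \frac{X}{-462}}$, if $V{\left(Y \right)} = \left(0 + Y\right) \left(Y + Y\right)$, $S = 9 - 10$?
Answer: $- \frac{221991}{2839} \approx -78.193$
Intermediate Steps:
$S = -1$
$V{\left(Y \right)} = 2 Y^{2}$ ($V{\left(Y \right)} = Y 2 Y = 2 Y^{2}$)
$z{\left(D,v \right)} = \frac{1}{2} - \frac{D}{2}$ ($z{\left(D,v \right)} = 1 - \frac{1 + D}{2} = 1 - \left(\frac{1}{2} + \frac{D}{2}\right) = \frac{1}{2} - \frac{D}{2}$)
$\frac{V{\left(-31 \right)}}{\frac{50}{z{\left(5,S \right)}} + \frac{X}{-462}} = \frac{2 \left(-31\right)^{2}}{\frac{50}{\frac{1}{2} - \frac{5}{2}} - \frac{194}{-462}} = \frac{2 \cdot 961}{\frac{50}{\frac{1}{2} - \frac{5}{2}} - - \frac{97}{231}} = \frac{1922}{\frac{50}{-2} + \frac{97}{231}} = \frac{1922}{50 \left(- \frac{1}{2}\right) + \frac{97}{231}} = \frac{1922}{-25 + \frac{97}{231}} = \frac{1922}{- \frac{5678}{231}} = 1922 \left(- \frac{231}{5678}\right) = - \frac{221991}{2839}$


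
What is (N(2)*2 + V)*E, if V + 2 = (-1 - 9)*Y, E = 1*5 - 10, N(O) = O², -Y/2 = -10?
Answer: 970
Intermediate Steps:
Y = 20 (Y = -2*(-10) = 20)
E = -5 (E = 5 - 10 = -5)
V = -202 (V = -2 + (-1 - 9)*20 = -2 - 10*20 = -2 - 200 = -202)
(N(2)*2 + V)*E = (2²*2 - 202)*(-5) = (4*2 - 202)*(-5) = (8 - 202)*(-5) = -194*(-5) = 970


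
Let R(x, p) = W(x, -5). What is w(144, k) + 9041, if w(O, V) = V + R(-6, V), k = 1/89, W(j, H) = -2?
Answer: 804472/89 ≈ 9039.0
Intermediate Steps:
R(x, p) = -2
k = 1/89 ≈ 0.011236
w(O, V) = -2 + V (w(O, V) = V - 2 = -2 + V)
w(144, k) + 9041 = (-2 + 1/89) + 9041 = -177/89 + 9041 = 804472/89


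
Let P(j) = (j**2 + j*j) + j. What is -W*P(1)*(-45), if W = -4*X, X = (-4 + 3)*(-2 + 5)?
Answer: 1620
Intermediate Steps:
P(j) = j + 2*j**2 (P(j) = (j**2 + j**2) + j = 2*j**2 + j = j + 2*j**2)
X = -3 (X = -1*3 = -3)
W = 12 (W = -4*(-3) = 12)
-W*P(1)*(-45) = -12*(1*(1 + 2*1))*(-45) = -12*(1*(1 + 2))*(-45) = -12*(1*3)*(-45) = -12*3*(-45) = -36*(-45) = -1*(-1620) = 1620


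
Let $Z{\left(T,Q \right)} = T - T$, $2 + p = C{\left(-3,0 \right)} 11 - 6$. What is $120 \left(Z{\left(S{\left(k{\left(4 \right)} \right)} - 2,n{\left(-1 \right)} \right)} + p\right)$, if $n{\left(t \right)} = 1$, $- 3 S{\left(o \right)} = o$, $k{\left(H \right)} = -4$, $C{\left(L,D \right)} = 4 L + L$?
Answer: $-20760$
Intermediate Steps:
$C{\left(L,D \right)} = 5 L$
$S{\left(o \right)} = - \frac{o}{3}$
$p = -173$ ($p = -2 + \left(5 \left(-3\right) 11 - 6\right) = -2 - 171 = -173$)
$Z{\left(T,Q \right)} = 0$
$120 \left(Z{\left(S{\left(k{\left(4 \right)} \right)} - 2,n{\left(-1 \right)} \right)} + p\right) = 120 \left(0 - 173\right) = 120 \left(-173\right) = -20760$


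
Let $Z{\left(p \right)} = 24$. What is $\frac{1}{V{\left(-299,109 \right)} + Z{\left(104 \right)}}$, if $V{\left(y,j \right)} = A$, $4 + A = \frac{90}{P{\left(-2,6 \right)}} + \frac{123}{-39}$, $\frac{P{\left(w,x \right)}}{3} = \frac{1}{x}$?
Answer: $\frac{13}{2559} \approx 0.0050801$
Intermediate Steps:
$P{\left(w,x \right)} = \frac{3}{x}$
$A = \frac{2247}{13}$ ($A = -4 + \left(\frac{90}{3 \cdot \frac{1}{6}} + \frac{123}{-39}\right) = -4 + \left(\frac{90}{3 \cdot \frac{1}{6}} + 123 \left(- \frac{1}{39}\right)\right) = -4 - \left(\frac{41}{13} - 90 \frac{1}{\frac{1}{2}}\right) = -4 + \left(90 \cdot 2 - \frac{41}{13}\right) = -4 + \left(180 - \frac{41}{13}\right) = -4 + \frac{2299}{13} = \frac{2247}{13} \approx 172.85$)
$V{\left(y,j \right)} = \frac{2247}{13}$
$\frac{1}{V{\left(-299,109 \right)} + Z{\left(104 \right)}} = \frac{1}{\frac{2247}{13} + 24} = \frac{1}{\frac{2559}{13}} = \frac{13}{2559}$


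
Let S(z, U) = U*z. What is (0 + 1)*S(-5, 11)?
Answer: -55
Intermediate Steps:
(0 + 1)*S(-5, 11) = (0 + 1)*(11*(-5)) = 1*(-55) = -55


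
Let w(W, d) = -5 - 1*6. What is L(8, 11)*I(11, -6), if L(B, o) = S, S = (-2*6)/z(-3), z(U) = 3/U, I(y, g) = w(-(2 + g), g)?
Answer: -132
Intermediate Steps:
w(W, d) = -11 (w(W, d) = -5 - 6 = -11)
I(y, g) = -11
S = 12 (S = (-2*6)/((3/(-3))) = -12/(3*(-⅓)) = -12/(-1) = -12*(-1) = 12)
L(B, o) = 12
L(8, 11)*I(11, -6) = 12*(-11) = -132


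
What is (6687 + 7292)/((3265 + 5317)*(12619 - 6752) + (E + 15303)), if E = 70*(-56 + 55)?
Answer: 13979/50365827 ≈ 0.00027755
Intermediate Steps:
E = -70 (E = 70*(-1) = -70)
(6687 + 7292)/((3265 + 5317)*(12619 - 6752) + (E + 15303)) = (6687 + 7292)/((3265 + 5317)*(12619 - 6752) + (-70 + 15303)) = 13979/(8582*5867 + 15233) = 13979/(50350594 + 15233) = 13979/50365827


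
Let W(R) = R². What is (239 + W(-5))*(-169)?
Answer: -44616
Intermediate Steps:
(239 + W(-5))*(-169) = (239 + (-5)²)*(-169) = (239 + 25)*(-169) = 264*(-169) = -44616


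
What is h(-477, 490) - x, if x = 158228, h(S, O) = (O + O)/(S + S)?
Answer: -75475246/477 ≈ -1.5823e+5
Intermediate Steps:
h(S, O) = O/S (h(S, O) = (2*O)/((2*S)) = (2*O)*(1/(2*S)) = O/S)
h(-477, 490) - x = 490/(-477) - 1*158228 = 490*(-1/477) - 158228 = -490/477 - 158228 = -75475246/477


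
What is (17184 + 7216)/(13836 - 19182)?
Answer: -12200/2673 ≈ -4.5642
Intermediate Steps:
(17184 + 7216)/(13836 - 19182) = 24400/(-5346) = 24400*(-1/5346) = -12200/2673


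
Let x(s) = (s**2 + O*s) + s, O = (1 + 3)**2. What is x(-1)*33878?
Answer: -542048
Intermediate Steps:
O = 16 (O = 4**2 = 16)
x(s) = s**2 + 17*s (x(s) = (s**2 + 16*s) + s = s**2 + 17*s)
x(-1)*33878 = -(17 - 1)*33878 = -1*16*33878 = -16*33878 = -542048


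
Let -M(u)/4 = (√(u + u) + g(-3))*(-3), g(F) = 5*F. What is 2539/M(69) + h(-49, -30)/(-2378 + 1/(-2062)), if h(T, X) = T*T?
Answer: -3046287271/81256956 - 2539*√138/1044 ≈ -66.059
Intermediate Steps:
h(T, X) = T²
M(u) = -180 + 12*√2*√u (M(u) = -4*(√(u + u) + 5*(-3))*(-3) = -4*(√(2*u) - 15)*(-3) = -4*(√2*√u - 15)*(-3) = -4*(-15 + √2*√u)*(-3) = -4*(45 - 3*√2*√u) = -180 + 12*√2*√u)
2539/M(69) + h(-49, -30)/(-2378 + 1/(-2062)) = 2539/(-180 + 12*√2*√69) + (-49)²/(-2378 + 1/(-2062)) = 2539/(-180 + 12*√138) + 2401/(-2378 - 1/2062) = 2539/(-180 + 12*√138) + 2401/(-4903437/2062) = 2539/(-180 + 12*√138) + 2401*(-2062/4903437) = 2539/(-180 + 12*√138) - 707266/700491 = -707266/700491 + 2539/(-180 + 12*√138)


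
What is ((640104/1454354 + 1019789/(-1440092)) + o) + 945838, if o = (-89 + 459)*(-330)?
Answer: 862619619424800723/1047201780284 ≈ 8.2374e+5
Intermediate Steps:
o = -122100 (o = 370*(-330) = -122100)
((640104/1454354 + 1019789/(-1440092)) + o) + 945838 = ((640104/1454354 + 1019789/(-1440092)) - 122100) + 945838 = ((640104*(1/1454354) + 1019789*(-1/1440092)) - 122100) + 945838 = ((320052/727177 - 1019789/1440092) - 122100) + 945838 = (-280662780869/1047201780284 - 122100) + 945838 = -127863618035457269/1047201780284 + 945838 = 862619619424800723/1047201780284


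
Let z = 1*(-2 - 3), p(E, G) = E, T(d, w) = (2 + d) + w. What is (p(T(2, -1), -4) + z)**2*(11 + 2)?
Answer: 52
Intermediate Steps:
T(d, w) = 2 + d + w
z = -5 (z = 1*(-5) = -5)
(p(T(2, -1), -4) + z)**2*(11 + 2) = ((2 + 2 - 1) - 5)**2*(11 + 2) = (3 - 5)**2*13 = (-2)**2*13 = 4*13 = 52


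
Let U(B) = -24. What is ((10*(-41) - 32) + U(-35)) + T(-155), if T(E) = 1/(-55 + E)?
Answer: -97861/210 ≈ -466.00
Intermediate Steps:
((10*(-41) - 32) + U(-35)) + T(-155) = ((10*(-41) - 32) - 24) + 1/(-55 - 155) = ((-410 - 32) - 24) + 1/(-210) = (-442 - 24) - 1/210 = -466 - 1/210 = -97861/210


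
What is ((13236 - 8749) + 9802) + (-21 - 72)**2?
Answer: 22938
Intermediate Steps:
((13236 - 8749) + 9802) + (-21 - 72)**2 = (4487 + 9802) + (-93)**2 = 14289 + 8649 = 22938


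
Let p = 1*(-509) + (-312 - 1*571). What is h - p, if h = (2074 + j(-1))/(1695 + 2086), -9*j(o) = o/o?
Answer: 47387033/34029 ≈ 1392.5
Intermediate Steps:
j(o) = -⅑ (j(o) = -o/(9*o) = -⅑*1 = -⅑)
p = -1392 (p = -509 + (-312 - 571) = -509 - 883 = -1392)
h = 18665/34029 (h = (2074 - ⅑)/(1695 + 2086) = (18665/9)/3781 = (18665/9)*(1/3781) = 18665/34029 ≈ 0.54850)
h - p = 18665/34029 - 1*(-1392) = 18665/34029 + 1392 = 47387033/34029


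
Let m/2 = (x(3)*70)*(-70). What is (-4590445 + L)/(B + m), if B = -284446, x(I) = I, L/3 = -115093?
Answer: 2467862/156923 ≈ 15.727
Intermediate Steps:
L = -345279 (L = 3*(-115093) = -345279)
m = -29400 (m = 2*((3*70)*(-70)) = 2*(210*(-70)) = 2*(-14700) = -29400)
(-4590445 + L)/(B + m) = (-4590445 - 345279)/(-284446 - 29400) = -4935724/(-313846) = -4935724*(-1/313846) = 2467862/156923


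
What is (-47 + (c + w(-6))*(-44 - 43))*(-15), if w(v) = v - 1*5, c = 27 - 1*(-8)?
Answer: 32025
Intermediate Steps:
c = 35 (c = 27 + 8 = 35)
w(v) = -5 + v (w(v) = v - 5 = -5 + v)
(-47 + (c + w(-6))*(-44 - 43))*(-15) = (-47 + (35 + (-5 - 6))*(-44 - 43))*(-15) = (-47 + (35 - 11)*(-87))*(-15) = (-47 + 24*(-87))*(-15) = (-47 - 2088)*(-15) = -2135*(-15) = 32025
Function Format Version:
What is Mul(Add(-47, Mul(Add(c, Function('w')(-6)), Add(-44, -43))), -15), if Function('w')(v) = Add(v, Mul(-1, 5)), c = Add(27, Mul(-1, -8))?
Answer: 32025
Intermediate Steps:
c = 35 (c = Add(27, 8) = 35)
Function('w')(v) = Add(-5, v) (Function('w')(v) = Add(v, -5) = Add(-5, v))
Mul(Add(-47, Mul(Add(c, Function('w')(-6)), Add(-44, -43))), -15) = Mul(Add(-47, Mul(Add(35, Add(-5, -6)), Add(-44, -43))), -15) = Mul(Add(-47, Mul(Add(35, -11), -87)), -15) = Mul(Add(-47, Mul(24, -87)), -15) = Mul(Add(-47, -2088), -15) = Mul(-2135, -15) = 32025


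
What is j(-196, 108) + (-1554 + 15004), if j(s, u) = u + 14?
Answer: 13572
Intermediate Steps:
j(s, u) = 14 + u
j(-196, 108) + (-1554 + 15004) = (14 + 108) + (-1554 + 15004) = 122 + 13450 = 13572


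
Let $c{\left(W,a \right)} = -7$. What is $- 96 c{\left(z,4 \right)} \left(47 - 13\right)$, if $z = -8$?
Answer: $22848$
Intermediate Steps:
$- 96 c{\left(z,4 \right)} \left(47 - 13\right) = \left(-96\right) \left(-7\right) \left(47 - 13\right) = 672 \left(47 - 13\right) = 672 \cdot 34 = 22848$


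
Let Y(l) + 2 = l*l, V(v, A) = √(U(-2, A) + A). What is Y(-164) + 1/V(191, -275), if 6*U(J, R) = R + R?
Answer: 26894 - I*√33/110 ≈ 26894.0 - 0.052223*I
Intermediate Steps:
U(J, R) = R/3 (U(J, R) = (R + R)/6 = (2*R)/6 = R/3)
V(v, A) = 2*√3*√A/3 (V(v, A) = √(A/3 + A) = √(4*A/3) = 2*√3*√A/3)
Y(l) = -2 + l² (Y(l) = -2 + l*l = -2 + l²)
Y(-164) + 1/V(191, -275) = (-2 + (-164)²) + 1/(2*√3*√(-275)/3) = (-2 + 26896) + 1/(2*√3*(5*I*√11)/3) = 26894 + 1/(10*I*√33/3) = 26894 - I*√33/110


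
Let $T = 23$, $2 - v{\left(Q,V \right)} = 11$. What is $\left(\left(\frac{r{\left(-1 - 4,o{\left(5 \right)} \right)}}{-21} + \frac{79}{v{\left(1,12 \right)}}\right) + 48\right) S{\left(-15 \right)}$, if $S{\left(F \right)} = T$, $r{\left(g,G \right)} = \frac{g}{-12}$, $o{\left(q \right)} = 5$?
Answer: $\frac{75739}{84} \approx 901.65$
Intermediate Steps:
$v{\left(Q,V \right)} = -9$ ($v{\left(Q,V \right)} = 2 - 11 = -9$)
$r{\left(g,G \right)} = - \frac{g}{12}$ ($r{\left(g,G \right)} = g \left(- \frac{1}{12}\right) = - \frac{g}{12}$)
$S{\left(F \right)} = 23$
$\left(\left(\frac{r{\left(-1 - 4,o{\left(5 \right)} \right)}}{-21} + \frac{79}{v{\left(1,12 \right)}}\right) + 48\right) S{\left(-15 \right)} = \left(\left(\frac{\left(- \frac{1}{12}\right) \left(-1 - 4\right)}{-21} + \frac{79}{-9}\right) + 48\right) 23 = \left(\left(\left(- \frac{1}{12}\right) \left(-5\right) \left(- \frac{1}{21}\right) + 79 \left(- \frac{1}{9}\right)\right) + 48\right) 23 = \left(\left(\frac{5}{12} \left(- \frac{1}{21}\right) - \frac{79}{9}\right) + 48\right) 23 = \left(\left(- \frac{5}{252} - \frac{79}{9}\right) + 48\right) 23 = \left(- \frac{739}{84} + 48\right) 23 = \frac{3293}{84} \cdot 23 = \frac{75739}{84}$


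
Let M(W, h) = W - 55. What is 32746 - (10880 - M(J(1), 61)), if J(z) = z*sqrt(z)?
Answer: 21812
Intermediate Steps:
J(z) = z**(3/2)
M(W, h) = -55 + W
32746 - (10880 - M(J(1), 61)) = 32746 - (10880 - (-55 + 1**(3/2))) = 32746 - (10880 - (-55 + 1)) = 32746 - (10880 - 1*(-54)) = 32746 - (10880 + 54) = 32746 - 1*10934 = 32746 - 10934 = 21812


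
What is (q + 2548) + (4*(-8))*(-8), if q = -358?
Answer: 2446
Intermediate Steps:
(q + 2548) + (4*(-8))*(-8) = (-358 + 2548) + (4*(-8))*(-8) = 2190 - 32*(-8) = 2190 + 256 = 2446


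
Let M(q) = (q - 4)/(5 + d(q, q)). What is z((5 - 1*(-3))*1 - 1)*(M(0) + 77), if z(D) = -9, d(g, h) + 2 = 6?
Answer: -689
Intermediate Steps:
d(g, h) = 4 (d(g, h) = -2 + 6 = 4)
M(q) = -4/9 + q/9 (M(q) = (q - 4)/(5 + 4) = (-4 + q)/9 = (-4 + q)*(1/9) = -4/9 + q/9)
z((5 - 1*(-3))*1 - 1)*(M(0) + 77) = -9*((-4/9 + (1/9)*0) + 77) = -9*((-4/9 + 0) + 77) = -9*(-4/9 + 77) = -9*689/9 = -689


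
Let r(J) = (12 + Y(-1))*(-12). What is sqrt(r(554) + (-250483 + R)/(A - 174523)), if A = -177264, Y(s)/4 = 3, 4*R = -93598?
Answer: I*sqrt(142179322348978)/703574 ≈ 16.948*I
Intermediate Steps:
R = -46799/2 (R = (1/4)*(-93598) = -46799/2 ≈ -23400.)
Y(s) = 12 (Y(s) = 4*3 = 12)
r(J) = -288 (r(J) = (12 + 12)*(-12) = 24*(-12) = -288)
sqrt(r(554) + (-250483 + R)/(A - 174523)) = sqrt(-288 + (-250483 - 46799/2)/(-177264 - 174523)) = sqrt(-288 - 547765/2/(-351787)) = sqrt(-288 - 547765/2*(-1/351787)) = sqrt(-288 + 547765/703574) = sqrt(-202081547/703574) = I*sqrt(142179322348978)/703574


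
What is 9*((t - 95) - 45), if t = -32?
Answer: -1548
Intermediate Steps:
9*((t - 95) - 45) = 9*((-32 - 95) - 45) = 9*(-127 - 45) = 9*(-172) = -1548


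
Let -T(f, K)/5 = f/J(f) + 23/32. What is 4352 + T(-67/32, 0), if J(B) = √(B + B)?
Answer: 139149/32 - 5*I*√67/8 ≈ 4348.4 - 5.1158*I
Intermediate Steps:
J(B) = √2*√B (J(B) = √(2*B) = √2*√B)
T(f, K) = -115/32 - 5*√2*√f/2 (T(f, K) = -5*(f/((√2*√f)) + 23/32) = -5*(f*(√2/(2*√f)) + 23*(1/32)) = -5*(√2*√f/2 + 23/32) = -5*(23/32 + √2*√f/2) = -115/32 - 5*√2*√f/2)
4352 + T(-67/32, 0) = 4352 + (-115/32 - 5*√2*√(-67/32)/2) = 4352 + (-115/32 - 5*√2*I*√134/8/2) = 4352 + (-115/32 - 5*I*√67/8) = 139149/32 - 5*I*√67/8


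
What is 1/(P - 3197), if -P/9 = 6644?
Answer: -1/62993 ≈ -1.5875e-5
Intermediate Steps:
P = -59796 (P = -9*6644 = -59796)
1/(P - 3197) = 1/(-59796 - 3197) = 1/(-62993) = -1/62993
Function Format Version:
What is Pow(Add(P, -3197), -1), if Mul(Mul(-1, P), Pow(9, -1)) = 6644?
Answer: Rational(-1, 62993) ≈ -1.5875e-5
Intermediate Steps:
P = -59796 (P = Mul(-9, 6644) = -59796)
Pow(Add(P, -3197), -1) = Pow(Add(-59796, -3197), -1) = Pow(-62993, -1) = Rational(-1, 62993)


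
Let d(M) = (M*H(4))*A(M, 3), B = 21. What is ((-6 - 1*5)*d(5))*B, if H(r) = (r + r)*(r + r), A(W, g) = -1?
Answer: 73920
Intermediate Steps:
H(r) = 4*r² (H(r) = (2*r)*(2*r) = 4*r²)
d(M) = -64*M (d(M) = (M*(4*4²))*(-1) = (M*(4*16))*(-1) = (M*64)*(-1) = (64*M)*(-1) = -64*M)
((-6 - 1*5)*d(5))*B = ((-6 - 1*5)*(-64*5))*21 = ((-6 - 5)*(-320))*21 = -11*(-320)*21 = 3520*21 = 73920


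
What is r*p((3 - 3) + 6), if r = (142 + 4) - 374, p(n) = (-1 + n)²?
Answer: -5700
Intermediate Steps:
r = -228 (r = 146 - 374 = -228)
r*p((3 - 3) + 6) = -228*(-1 + ((3 - 3) + 6))² = -228*(-1 + (0 + 6))² = -228*(-1 + 6)² = -228*5² = -228*25 = -5700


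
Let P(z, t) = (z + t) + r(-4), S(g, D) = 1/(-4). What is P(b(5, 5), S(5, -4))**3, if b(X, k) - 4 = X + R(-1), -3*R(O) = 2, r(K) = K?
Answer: 117649/1728 ≈ 68.084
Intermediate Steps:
S(g, D) = -1/4
R(O) = -2/3 (R(O) = -1/3*2 = -2/3)
b(X, k) = 10/3 + X (b(X, k) = 4 + (X - 2/3) = 4 + (-2/3 + X) = 10/3 + X)
P(z, t) = -4 + t + z (P(z, t) = (z + t) - 4 = (t + z) - 4 = -4 + t + z)
P(b(5, 5), S(5, -4))**3 = (-4 - 1/4 + (10/3 + 5))**3 = (-4 - 1/4 + 25/3)**3 = (49/12)**3 = 117649/1728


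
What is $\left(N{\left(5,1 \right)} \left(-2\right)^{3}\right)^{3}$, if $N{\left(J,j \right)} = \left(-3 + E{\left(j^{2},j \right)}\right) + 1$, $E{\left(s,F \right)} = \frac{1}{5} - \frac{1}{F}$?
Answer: $\frac{1404928}{125} \approx 11239.0$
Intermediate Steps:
$E{\left(s,F \right)} = \frac{1}{5} - \frac{1}{F}$
$N{\left(J,j \right)} = -2 + \frac{-5 + j}{5 j}$ ($N{\left(J,j \right)} = \left(-3 + \frac{-5 + j}{5 j}\right) + 1 = -2 + \frac{-5 + j}{5 j}$)
$\left(N{\left(5,1 \right)} \left(-2\right)^{3}\right)^{3} = \left(\left(- \frac{9}{5} - 1^{-1}\right) \left(-2\right)^{3}\right)^{3} = \left(\left(- \frac{9}{5} - 1\right) \left(-8\right)\right)^{3} = \left(\left(- \frac{14}{5}\right) \left(-8\right)\right)^{3} = \left(\frac{112}{5}\right)^{3} = \frac{1404928}{125}$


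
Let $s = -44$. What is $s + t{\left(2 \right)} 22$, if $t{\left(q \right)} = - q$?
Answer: $-88$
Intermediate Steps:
$s + t{\left(2 \right)} 22 = -44 + \left(-1\right) 2 \cdot 22 = -44 - 44 = -88$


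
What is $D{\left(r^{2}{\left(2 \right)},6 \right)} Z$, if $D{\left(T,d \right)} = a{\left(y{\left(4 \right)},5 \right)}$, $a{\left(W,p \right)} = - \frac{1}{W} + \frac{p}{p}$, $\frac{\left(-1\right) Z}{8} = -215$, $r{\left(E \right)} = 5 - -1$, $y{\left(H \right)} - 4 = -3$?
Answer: $0$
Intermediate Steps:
$y{\left(H \right)} = 1$ ($y{\left(H \right)} = 4 - 3 = 1$)
$r{\left(E \right)} = 6$ ($r{\left(E \right)} = 5 + 1 = 6$)
$Z = 1720$ ($Z = \left(-8\right) \left(-215\right) = 1720$)
$a{\left(W,p \right)} = 1 - \frac{1}{W}$ ($a{\left(W,p \right)} = - \frac{1}{W} + 1 = 1 - \frac{1}{W}$)
$D{\left(T,d \right)} = 0$ ($D{\left(T,d \right)} = \frac{-1 + 1}{1} = 1 \cdot 0 = 0$)
$D{\left(r^{2}{\left(2 \right)},6 \right)} Z = 0 \cdot 1720 = 0$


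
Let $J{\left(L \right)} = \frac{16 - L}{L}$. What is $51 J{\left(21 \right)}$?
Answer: $- \frac{85}{7} \approx -12.143$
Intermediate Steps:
$J{\left(L \right)} = \frac{16 - L}{L}$
$51 J{\left(21 \right)} = 51 \frac{16 - 21}{21} = 51 \cdot \frac{1}{21} \left(-5\right) = 51 \left(- \frac{5}{21}\right) = - \frac{85}{7}$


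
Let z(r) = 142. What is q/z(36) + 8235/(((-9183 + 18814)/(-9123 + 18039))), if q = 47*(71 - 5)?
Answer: 5227989141/683801 ≈ 7645.5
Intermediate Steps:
q = 3102 (q = 47*66 = 3102)
q/z(36) + 8235/(((-9183 + 18814)/(-9123 + 18039))) = 3102/142 + 8235/(((-9183 + 18814)/(-9123 + 18039))) = 3102*(1/142) + 8235/((9631/8916)) = 1551/71 + 8235/((9631*(1/8916))) = 1551/71 + 8235/(9631/8916) = 1551/71 + 8235*(8916/9631) = 1551/71 + 73423260/9631 = 5227989141/683801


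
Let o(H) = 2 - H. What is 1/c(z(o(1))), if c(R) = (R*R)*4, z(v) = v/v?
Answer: ¼ ≈ 0.25000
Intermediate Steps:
z(v) = 1
c(R) = 4*R² (c(R) = R²*4 = 4*R²)
1/c(z(o(1))) = 1/(4*1²) = 1/(4*1) = 1/4 = ¼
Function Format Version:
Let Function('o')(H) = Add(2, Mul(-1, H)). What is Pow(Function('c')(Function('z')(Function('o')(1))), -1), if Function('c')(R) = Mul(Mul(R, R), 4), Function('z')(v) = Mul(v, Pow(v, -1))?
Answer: Rational(1, 4) ≈ 0.25000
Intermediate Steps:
Function('z')(v) = 1
Function('c')(R) = Mul(4, Pow(R, 2)) (Function('c')(R) = Mul(Pow(R, 2), 4) = Mul(4, Pow(R, 2)))
Pow(Function('c')(Function('z')(Function('o')(1))), -1) = Pow(Mul(4, Pow(1, 2)), -1) = Pow(Mul(4, 1), -1) = Pow(4, -1) = Rational(1, 4)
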